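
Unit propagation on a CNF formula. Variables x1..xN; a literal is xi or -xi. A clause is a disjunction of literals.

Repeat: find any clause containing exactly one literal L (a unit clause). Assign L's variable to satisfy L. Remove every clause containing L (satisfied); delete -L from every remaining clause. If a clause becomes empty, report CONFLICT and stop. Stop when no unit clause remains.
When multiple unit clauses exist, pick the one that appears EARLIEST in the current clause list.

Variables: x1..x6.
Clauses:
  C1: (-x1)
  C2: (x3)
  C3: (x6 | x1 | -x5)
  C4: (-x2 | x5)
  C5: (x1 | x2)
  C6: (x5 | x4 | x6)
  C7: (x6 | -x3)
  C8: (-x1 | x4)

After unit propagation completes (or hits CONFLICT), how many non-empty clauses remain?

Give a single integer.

Answer: 0

Derivation:
unit clause [-1] forces x1=F; simplify:
  drop 1 from [6, 1, -5] -> [6, -5]
  drop 1 from [1, 2] -> [2]
  satisfied 2 clause(s); 6 remain; assigned so far: [1]
unit clause [3] forces x3=T; simplify:
  drop -3 from [6, -3] -> [6]
  satisfied 1 clause(s); 5 remain; assigned so far: [1, 3]
unit clause [2] forces x2=T; simplify:
  drop -2 from [-2, 5] -> [5]
  satisfied 1 clause(s); 4 remain; assigned so far: [1, 2, 3]
unit clause [5] forces x5=T; simplify:
  drop -5 from [6, -5] -> [6]
  satisfied 2 clause(s); 2 remain; assigned so far: [1, 2, 3, 5]
unit clause [6] forces x6=T; simplify:
  satisfied 2 clause(s); 0 remain; assigned so far: [1, 2, 3, 5, 6]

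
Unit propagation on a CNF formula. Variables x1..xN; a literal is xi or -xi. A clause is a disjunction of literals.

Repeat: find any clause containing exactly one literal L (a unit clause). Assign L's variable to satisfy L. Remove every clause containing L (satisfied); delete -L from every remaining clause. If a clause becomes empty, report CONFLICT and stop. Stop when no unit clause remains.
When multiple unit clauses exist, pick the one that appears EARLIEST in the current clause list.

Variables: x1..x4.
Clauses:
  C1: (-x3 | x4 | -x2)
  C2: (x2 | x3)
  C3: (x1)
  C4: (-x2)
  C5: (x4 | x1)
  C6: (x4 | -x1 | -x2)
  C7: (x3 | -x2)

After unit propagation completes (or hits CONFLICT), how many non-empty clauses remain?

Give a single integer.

unit clause [1] forces x1=T; simplify:
  drop -1 from [4, -1, -2] -> [4, -2]
  satisfied 2 clause(s); 5 remain; assigned so far: [1]
unit clause [-2] forces x2=F; simplify:
  drop 2 from [2, 3] -> [3]
  satisfied 4 clause(s); 1 remain; assigned so far: [1, 2]
unit clause [3] forces x3=T; simplify:
  satisfied 1 clause(s); 0 remain; assigned so far: [1, 2, 3]

Answer: 0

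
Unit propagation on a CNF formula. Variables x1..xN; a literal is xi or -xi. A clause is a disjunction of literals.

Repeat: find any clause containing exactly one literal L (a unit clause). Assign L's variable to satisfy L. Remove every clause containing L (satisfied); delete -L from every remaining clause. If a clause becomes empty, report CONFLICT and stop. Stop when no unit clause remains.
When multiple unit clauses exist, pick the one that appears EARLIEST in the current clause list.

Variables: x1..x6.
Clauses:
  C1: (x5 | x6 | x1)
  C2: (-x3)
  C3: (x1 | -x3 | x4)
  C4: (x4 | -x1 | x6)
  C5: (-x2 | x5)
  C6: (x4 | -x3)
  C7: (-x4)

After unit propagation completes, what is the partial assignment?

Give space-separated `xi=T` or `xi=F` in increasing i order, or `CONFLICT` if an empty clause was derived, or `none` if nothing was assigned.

Answer: x3=F x4=F

Derivation:
unit clause [-3] forces x3=F; simplify:
  satisfied 3 clause(s); 4 remain; assigned so far: [3]
unit clause [-4] forces x4=F; simplify:
  drop 4 from [4, -1, 6] -> [-1, 6]
  satisfied 1 clause(s); 3 remain; assigned so far: [3, 4]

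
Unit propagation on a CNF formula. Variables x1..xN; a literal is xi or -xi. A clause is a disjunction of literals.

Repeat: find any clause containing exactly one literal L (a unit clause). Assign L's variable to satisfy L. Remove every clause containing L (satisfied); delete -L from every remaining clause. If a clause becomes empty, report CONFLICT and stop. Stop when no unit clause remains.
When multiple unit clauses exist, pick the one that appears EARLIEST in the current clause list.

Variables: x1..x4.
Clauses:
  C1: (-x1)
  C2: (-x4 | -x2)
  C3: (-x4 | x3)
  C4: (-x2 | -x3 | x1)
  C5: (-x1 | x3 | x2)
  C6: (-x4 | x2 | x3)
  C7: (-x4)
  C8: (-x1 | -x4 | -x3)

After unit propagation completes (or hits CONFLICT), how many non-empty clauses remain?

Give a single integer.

unit clause [-1] forces x1=F; simplify:
  drop 1 from [-2, -3, 1] -> [-2, -3]
  satisfied 3 clause(s); 5 remain; assigned so far: [1]
unit clause [-4] forces x4=F; simplify:
  satisfied 4 clause(s); 1 remain; assigned so far: [1, 4]

Answer: 1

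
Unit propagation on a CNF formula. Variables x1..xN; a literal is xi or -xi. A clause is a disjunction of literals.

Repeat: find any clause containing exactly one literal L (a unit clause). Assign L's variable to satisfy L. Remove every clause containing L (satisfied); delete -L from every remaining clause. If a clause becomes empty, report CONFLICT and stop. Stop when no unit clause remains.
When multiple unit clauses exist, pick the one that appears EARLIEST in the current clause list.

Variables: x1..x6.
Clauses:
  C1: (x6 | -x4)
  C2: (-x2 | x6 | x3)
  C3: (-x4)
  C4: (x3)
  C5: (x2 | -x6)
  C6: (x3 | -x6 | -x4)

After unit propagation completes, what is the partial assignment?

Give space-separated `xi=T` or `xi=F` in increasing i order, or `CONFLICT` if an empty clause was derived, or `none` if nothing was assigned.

unit clause [-4] forces x4=F; simplify:
  satisfied 3 clause(s); 3 remain; assigned so far: [4]
unit clause [3] forces x3=T; simplify:
  satisfied 2 clause(s); 1 remain; assigned so far: [3, 4]

Answer: x3=T x4=F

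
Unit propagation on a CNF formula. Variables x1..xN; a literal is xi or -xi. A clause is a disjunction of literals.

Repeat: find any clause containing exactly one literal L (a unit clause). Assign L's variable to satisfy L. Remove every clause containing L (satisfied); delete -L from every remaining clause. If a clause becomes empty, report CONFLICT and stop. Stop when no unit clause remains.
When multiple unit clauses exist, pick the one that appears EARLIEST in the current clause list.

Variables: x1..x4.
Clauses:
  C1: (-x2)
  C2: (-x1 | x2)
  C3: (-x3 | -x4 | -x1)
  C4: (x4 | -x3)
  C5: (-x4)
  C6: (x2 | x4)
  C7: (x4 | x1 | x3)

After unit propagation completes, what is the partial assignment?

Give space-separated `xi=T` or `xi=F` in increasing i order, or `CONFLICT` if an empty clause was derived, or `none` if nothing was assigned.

Answer: CONFLICT

Derivation:
unit clause [-2] forces x2=F; simplify:
  drop 2 from [-1, 2] -> [-1]
  drop 2 from [2, 4] -> [4]
  satisfied 1 clause(s); 6 remain; assigned so far: [2]
unit clause [-1] forces x1=F; simplify:
  drop 1 from [4, 1, 3] -> [4, 3]
  satisfied 2 clause(s); 4 remain; assigned so far: [1, 2]
unit clause [-4] forces x4=F; simplify:
  drop 4 from [4, -3] -> [-3]
  drop 4 from [4] -> [] (empty!)
  drop 4 from [4, 3] -> [3]
  satisfied 1 clause(s); 3 remain; assigned so far: [1, 2, 4]
CONFLICT (empty clause)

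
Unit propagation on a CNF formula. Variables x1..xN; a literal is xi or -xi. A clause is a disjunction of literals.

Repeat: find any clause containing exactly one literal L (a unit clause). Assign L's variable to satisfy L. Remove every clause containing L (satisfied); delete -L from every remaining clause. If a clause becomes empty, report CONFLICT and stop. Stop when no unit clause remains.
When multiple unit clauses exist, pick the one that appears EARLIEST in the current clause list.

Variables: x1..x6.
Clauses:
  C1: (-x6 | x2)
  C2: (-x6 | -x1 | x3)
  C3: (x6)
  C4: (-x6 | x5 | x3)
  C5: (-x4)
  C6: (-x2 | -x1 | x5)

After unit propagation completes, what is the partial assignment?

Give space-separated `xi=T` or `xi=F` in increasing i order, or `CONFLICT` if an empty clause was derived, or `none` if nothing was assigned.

Answer: x2=T x4=F x6=T

Derivation:
unit clause [6] forces x6=T; simplify:
  drop -6 from [-6, 2] -> [2]
  drop -6 from [-6, -1, 3] -> [-1, 3]
  drop -6 from [-6, 5, 3] -> [5, 3]
  satisfied 1 clause(s); 5 remain; assigned so far: [6]
unit clause [2] forces x2=T; simplify:
  drop -2 from [-2, -1, 5] -> [-1, 5]
  satisfied 1 clause(s); 4 remain; assigned so far: [2, 6]
unit clause [-4] forces x4=F; simplify:
  satisfied 1 clause(s); 3 remain; assigned so far: [2, 4, 6]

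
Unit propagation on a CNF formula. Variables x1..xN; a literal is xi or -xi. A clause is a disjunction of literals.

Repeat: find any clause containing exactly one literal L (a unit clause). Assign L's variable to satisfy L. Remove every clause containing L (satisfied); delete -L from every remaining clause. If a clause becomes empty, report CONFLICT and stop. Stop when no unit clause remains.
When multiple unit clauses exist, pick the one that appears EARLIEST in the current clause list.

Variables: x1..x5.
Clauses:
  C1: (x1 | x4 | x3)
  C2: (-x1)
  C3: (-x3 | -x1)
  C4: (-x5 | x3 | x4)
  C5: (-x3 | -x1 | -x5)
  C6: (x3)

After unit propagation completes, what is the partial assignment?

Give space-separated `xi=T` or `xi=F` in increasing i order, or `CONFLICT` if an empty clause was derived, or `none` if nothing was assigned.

Answer: x1=F x3=T

Derivation:
unit clause [-1] forces x1=F; simplify:
  drop 1 from [1, 4, 3] -> [4, 3]
  satisfied 3 clause(s); 3 remain; assigned so far: [1]
unit clause [3] forces x3=T; simplify:
  satisfied 3 clause(s); 0 remain; assigned so far: [1, 3]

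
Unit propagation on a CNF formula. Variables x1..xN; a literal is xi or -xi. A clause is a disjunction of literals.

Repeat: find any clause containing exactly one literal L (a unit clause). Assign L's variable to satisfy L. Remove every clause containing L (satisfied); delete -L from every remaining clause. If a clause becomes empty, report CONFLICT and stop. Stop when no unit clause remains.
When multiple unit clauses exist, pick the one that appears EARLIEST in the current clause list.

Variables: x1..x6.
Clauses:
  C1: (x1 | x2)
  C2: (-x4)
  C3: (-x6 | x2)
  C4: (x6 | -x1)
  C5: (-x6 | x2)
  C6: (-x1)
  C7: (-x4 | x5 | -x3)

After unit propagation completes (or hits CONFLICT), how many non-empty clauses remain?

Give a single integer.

unit clause [-4] forces x4=F; simplify:
  satisfied 2 clause(s); 5 remain; assigned so far: [4]
unit clause [-1] forces x1=F; simplify:
  drop 1 from [1, 2] -> [2]
  satisfied 2 clause(s); 3 remain; assigned so far: [1, 4]
unit clause [2] forces x2=T; simplify:
  satisfied 3 clause(s); 0 remain; assigned so far: [1, 2, 4]

Answer: 0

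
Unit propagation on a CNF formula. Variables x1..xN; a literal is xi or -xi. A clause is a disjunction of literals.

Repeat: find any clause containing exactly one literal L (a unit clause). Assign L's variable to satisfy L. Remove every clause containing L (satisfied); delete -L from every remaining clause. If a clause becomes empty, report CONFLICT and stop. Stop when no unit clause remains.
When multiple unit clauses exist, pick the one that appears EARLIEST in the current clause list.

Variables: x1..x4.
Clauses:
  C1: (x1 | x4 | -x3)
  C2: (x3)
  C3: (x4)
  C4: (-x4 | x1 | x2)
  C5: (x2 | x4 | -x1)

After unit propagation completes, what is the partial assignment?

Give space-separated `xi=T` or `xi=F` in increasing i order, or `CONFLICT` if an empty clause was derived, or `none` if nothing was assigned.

Answer: x3=T x4=T

Derivation:
unit clause [3] forces x3=T; simplify:
  drop -3 from [1, 4, -3] -> [1, 4]
  satisfied 1 clause(s); 4 remain; assigned so far: [3]
unit clause [4] forces x4=T; simplify:
  drop -4 from [-4, 1, 2] -> [1, 2]
  satisfied 3 clause(s); 1 remain; assigned so far: [3, 4]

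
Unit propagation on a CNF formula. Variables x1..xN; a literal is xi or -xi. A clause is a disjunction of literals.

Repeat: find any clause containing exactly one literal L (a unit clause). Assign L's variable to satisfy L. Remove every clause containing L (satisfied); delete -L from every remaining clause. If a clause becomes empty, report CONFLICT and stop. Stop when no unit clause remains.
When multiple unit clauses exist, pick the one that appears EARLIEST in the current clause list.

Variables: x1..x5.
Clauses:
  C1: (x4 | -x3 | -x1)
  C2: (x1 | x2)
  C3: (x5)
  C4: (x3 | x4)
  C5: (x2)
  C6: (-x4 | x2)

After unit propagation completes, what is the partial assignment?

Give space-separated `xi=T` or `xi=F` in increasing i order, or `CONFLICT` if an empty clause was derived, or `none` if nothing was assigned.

unit clause [5] forces x5=T; simplify:
  satisfied 1 clause(s); 5 remain; assigned so far: [5]
unit clause [2] forces x2=T; simplify:
  satisfied 3 clause(s); 2 remain; assigned so far: [2, 5]

Answer: x2=T x5=T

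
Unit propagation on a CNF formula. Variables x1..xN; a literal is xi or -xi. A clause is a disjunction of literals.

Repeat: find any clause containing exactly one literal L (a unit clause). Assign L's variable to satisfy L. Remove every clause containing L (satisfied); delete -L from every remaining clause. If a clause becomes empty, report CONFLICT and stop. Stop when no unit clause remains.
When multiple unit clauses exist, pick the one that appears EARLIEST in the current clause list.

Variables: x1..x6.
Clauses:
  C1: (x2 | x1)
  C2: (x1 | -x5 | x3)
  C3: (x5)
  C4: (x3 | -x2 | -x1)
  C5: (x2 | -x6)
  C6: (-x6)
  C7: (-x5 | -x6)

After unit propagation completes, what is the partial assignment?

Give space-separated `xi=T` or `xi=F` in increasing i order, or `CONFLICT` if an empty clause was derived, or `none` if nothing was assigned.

unit clause [5] forces x5=T; simplify:
  drop -5 from [1, -5, 3] -> [1, 3]
  drop -5 from [-5, -6] -> [-6]
  satisfied 1 clause(s); 6 remain; assigned so far: [5]
unit clause [-6] forces x6=F; simplify:
  satisfied 3 clause(s); 3 remain; assigned so far: [5, 6]

Answer: x5=T x6=F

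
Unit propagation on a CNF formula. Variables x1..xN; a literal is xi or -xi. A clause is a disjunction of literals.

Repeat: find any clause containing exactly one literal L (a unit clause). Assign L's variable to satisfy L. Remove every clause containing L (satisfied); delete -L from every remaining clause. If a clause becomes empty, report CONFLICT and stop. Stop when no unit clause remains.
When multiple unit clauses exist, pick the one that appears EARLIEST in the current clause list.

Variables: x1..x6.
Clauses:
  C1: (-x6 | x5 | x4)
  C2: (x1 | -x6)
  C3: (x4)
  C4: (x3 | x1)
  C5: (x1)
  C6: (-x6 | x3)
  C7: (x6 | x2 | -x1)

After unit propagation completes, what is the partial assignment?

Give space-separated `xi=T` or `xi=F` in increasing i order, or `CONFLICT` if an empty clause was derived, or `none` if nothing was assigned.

unit clause [4] forces x4=T; simplify:
  satisfied 2 clause(s); 5 remain; assigned so far: [4]
unit clause [1] forces x1=T; simplify:
  drop -1 from [6, 2, -1] -> [6, 2]
  satisfied 3 clause(s); 2 remain; assigned so far: [1, 4]

Answer: x1=T x4=T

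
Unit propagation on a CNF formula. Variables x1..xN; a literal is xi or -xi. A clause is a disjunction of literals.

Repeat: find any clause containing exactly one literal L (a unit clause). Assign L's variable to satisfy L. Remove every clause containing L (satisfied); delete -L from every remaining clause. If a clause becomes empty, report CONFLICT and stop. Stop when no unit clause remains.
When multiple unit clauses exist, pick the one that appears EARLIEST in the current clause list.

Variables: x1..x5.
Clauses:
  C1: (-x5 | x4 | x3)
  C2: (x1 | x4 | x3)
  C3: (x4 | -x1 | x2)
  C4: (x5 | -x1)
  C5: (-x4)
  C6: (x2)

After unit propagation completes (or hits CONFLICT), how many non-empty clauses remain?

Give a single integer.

unit clause [-4] forces x4=F; simplify:
  drop 4 from [-5, 4, 3] -> [-5, 3]
  drop 4 from [1, 4, 3] -> [1, 3]
  drop 4 from [4, -1, 2] -> [-1, 2]
  satisfied 1 clause(s); 5 remain; assigned so far: [4]
unit clause [2] forces x2=T; simplify:
  satisfied 2 clause(s); 3 remain; assigned so far: [2, 4]

Answer: 3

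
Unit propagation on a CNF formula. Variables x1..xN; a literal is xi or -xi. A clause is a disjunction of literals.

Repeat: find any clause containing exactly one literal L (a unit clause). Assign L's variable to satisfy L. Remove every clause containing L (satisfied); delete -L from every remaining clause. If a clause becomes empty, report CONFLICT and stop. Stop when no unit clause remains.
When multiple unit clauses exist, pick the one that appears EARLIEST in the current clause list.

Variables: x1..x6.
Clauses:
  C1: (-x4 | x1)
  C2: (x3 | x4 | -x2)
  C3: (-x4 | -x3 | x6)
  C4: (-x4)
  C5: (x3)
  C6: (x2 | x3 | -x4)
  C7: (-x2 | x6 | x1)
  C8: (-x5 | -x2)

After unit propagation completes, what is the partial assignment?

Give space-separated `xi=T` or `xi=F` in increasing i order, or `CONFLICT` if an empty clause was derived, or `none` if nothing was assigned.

unit clause [-4] forces x4=F; simplify:
  drop 4 from [3, 4, -2] -> [3, -2]
  satisfied 4 clause(s); 4 remain; assigned so far: [4]
unit clause [3] forces x3=T; simplify:
  satisfied 2 clause(s); 2 remain; assigned so far: [3, 4]

Answer: x3=T x4=F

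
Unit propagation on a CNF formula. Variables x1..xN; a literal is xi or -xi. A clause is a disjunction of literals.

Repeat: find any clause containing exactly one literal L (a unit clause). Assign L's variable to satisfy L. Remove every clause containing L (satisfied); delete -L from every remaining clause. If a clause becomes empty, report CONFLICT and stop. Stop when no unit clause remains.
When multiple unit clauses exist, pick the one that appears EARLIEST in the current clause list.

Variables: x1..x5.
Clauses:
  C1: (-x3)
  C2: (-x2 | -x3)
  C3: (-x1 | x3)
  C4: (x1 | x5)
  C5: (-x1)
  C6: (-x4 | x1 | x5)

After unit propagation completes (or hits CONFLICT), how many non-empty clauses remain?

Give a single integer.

Answer: 0

Derivation:
unit clause [-3] forces x3=F; simplify:
  drop 3 from [-1, 3] -> [-1]
  satisfied 2 clause(s); 4 remain; assigned so far: [3]
unit clause [-1] forces x1=F; simplify:
  drop 1 from [1, 5] -> [5]
  drop 1 from [-4, 1, 5] -> [-4, 5]
  satisfied 2 clause(s); 2 remain; assigned so far: [1, 3]
unit clause [5] forces x5=T; simplify:
  satisfied 2 clause(s); 0 remain; assigned so far: [1, 3, 5]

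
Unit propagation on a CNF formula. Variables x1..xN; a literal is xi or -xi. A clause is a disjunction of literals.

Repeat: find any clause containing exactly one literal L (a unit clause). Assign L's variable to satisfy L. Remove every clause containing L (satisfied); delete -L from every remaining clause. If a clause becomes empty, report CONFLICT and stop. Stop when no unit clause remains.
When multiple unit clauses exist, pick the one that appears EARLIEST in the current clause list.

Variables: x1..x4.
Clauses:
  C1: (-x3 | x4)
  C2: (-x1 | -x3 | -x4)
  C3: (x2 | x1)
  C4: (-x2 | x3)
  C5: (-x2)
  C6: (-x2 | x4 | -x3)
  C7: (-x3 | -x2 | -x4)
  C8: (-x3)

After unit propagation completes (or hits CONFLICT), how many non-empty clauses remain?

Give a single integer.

Answer: 0

Derivation:
unit clause [-2] forces x2=F; simplify:
  drop 2 from [2, 1] -> [1]
  satisfied 4 clause(s); 4 remain; assigned so far: [2]
unit clause [1] forces x1=T; simplify:
  drop -1 from [-1, -3, -4] -> [-3, -4]
  satisfied 1 clause(s); 3 remain; assigned so far: [1, 2]
unit clause [-3] forces x3=F; simplify:
  satisfied 3 clause(s); 0 remain; assigned so far: [1, 2, 3]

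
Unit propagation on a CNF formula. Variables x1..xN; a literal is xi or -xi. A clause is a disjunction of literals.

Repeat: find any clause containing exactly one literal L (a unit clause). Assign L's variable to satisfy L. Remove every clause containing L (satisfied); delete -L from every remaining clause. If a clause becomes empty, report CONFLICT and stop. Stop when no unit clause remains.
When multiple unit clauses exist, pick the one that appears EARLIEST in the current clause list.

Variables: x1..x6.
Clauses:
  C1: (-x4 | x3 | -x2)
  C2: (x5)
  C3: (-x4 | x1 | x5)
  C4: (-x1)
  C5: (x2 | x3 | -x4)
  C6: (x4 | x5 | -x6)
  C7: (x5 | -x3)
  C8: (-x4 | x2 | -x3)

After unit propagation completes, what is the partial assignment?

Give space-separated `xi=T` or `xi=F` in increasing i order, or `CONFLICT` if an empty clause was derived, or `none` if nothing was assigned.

Answer: x1=F x5=T

Derivation:
unit clause [5] forces x5=T; simplify:
  satisfied 4 clause(s); 4 remain; assigned so far: [5]
unit clause [-1] forces x1=F; simplify:
  satisfied 1 clause(s); 3 remain; assigned so far: [1, 5]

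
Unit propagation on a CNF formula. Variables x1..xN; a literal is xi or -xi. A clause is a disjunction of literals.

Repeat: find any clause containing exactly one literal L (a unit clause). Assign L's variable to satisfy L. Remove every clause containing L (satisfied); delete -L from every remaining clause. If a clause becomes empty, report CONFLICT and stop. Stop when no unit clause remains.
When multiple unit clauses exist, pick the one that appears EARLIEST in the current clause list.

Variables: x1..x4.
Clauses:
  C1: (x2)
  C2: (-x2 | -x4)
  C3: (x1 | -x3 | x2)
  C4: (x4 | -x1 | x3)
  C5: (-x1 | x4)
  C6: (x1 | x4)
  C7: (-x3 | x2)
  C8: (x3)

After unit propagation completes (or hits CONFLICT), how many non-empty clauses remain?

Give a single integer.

Answer: 1

Derivation:
unit clause [2] forces x2=T; simplify:
  drop -2 from [-2, -4] -> [-4]
  satisfied 3 clause(s); 5 remain; assigned so far: [2]
unit clause [-4] forces x4=F; simplify:
  drop 4 from [4, -1, 3] -> [-1, 3]
  drop 4 from [-1, 4] -> [-1]
  drop 4 from [1, 4] -> [1]
  satisfied 1 clause(s); 4 remain; assigned so far: [2, 4]
unit clause [-1] forces x1=F; simplify:
  drop 1 from [1] -> [] (empty!)
  satisfied 2 clause(s); 2 remain; assigned so far: [1, 2, 4]
CONFLICT (empty clause)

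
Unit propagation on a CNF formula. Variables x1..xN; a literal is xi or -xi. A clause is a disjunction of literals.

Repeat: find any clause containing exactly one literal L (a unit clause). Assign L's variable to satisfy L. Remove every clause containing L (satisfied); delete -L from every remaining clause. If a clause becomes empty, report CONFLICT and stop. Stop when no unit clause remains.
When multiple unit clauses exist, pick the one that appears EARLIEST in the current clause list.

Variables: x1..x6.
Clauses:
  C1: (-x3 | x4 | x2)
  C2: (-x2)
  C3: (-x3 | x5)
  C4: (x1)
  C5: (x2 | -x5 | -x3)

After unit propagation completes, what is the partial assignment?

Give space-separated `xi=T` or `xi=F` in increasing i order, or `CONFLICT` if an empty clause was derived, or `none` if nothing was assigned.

unit clause [-2] forces x2=F; simplify:
  drop 2 from [-3, 4, 2] -> [-3, 4]
  drop 2 from [2, -5, -3] -> [-5, -3]
  satisfied 1 clause(s); 4 remain; assigned so far: [2]
unit clause [1] forces x1=T; simplify:
  satisfied 1 clause(s); 3 remain; assigned so far: [1, 2]

Answer: x1=T x2=F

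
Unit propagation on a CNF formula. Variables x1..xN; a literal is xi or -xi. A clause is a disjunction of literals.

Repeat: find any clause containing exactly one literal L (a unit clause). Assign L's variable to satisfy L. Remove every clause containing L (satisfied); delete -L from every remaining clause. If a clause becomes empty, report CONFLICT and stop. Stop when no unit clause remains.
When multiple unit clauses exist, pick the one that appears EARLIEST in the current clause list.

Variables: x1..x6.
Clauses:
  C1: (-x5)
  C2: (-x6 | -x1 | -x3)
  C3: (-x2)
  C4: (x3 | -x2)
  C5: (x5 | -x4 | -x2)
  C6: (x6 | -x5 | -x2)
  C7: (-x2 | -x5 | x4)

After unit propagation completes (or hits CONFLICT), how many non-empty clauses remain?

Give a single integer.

unit clause [-5] forces x5=F; simplify:
  drop 5 from [5, -4, -2] -> [-4, -2]
  satisfied 3 clause(s); 4 remain; assigned so far: [5]
unit clause [-2] forces x2=F; simplify:
  satisfied 3 clause(s); 1 remain; assigned so far: [2, 5]

Answer: 1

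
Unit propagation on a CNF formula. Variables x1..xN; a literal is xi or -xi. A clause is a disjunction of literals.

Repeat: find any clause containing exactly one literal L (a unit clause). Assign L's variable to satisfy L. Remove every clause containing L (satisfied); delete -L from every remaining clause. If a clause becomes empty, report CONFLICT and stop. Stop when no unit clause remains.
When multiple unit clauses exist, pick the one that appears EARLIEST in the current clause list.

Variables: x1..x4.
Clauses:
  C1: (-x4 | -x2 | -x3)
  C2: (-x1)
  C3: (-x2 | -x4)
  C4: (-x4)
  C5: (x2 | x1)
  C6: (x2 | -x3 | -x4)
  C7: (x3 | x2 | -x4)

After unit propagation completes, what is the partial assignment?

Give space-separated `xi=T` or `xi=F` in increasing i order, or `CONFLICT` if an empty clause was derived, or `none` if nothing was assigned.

unit clause [-1] forces x1=F; simplify:
  drop 1 from [2, 1] -> [2]
  satisfied 1 clause(s); 6 remain; assigned so far: [1]
unit clause [-4] forces x4=F; simplify:
  satisfied 5 clause(s); 1 remain; assigned so far: [1, 4]
unit clause [2] forces x2=T; simplify:
  satisfied 1 clause(s); 0 remain; assigned so far: [1, 2, 4]

Answer: x1=F x2=T x4=F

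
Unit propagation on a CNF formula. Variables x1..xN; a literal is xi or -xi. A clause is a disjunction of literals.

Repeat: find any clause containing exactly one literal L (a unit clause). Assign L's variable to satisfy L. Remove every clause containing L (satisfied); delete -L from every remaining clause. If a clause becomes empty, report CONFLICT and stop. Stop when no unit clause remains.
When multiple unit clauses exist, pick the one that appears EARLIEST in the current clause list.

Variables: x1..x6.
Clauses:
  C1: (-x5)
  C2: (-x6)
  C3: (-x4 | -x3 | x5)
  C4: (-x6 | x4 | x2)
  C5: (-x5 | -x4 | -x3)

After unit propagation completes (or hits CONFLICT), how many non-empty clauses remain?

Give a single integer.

unit clause [-5] forces x5=F; simplify:
  drop 5 from [-4, -3, 5] -> [-4, -3]
  satisfied 2 clause(s); 3 remain; assigned so far: [5]
unit clause [-6] forces x6=F; simplify:
  satisfied 2 clause(s); 1 remain; assigned so far: [5, 6]

Answer: 1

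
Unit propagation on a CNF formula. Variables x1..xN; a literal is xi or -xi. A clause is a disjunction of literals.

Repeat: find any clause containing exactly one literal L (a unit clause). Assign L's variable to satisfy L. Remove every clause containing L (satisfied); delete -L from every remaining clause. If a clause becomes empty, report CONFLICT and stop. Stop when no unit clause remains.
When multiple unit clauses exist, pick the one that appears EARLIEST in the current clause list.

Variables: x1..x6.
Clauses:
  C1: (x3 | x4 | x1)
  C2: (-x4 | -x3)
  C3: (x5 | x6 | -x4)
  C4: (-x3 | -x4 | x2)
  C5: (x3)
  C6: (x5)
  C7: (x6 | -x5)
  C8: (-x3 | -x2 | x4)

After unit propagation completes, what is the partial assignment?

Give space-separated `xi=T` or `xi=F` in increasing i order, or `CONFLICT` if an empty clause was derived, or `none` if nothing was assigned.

unit clause [3] forces x3=T; simplify:
  drop -3 from [-4, -3] -> [-4]
  drop -3 from [-3, -4, 2] -> [-4, 2]
  drop -3 from [-3, -2, 4] -> [-2, 4]
  satisfied 2 clause(s); 6 remain; assigned so far: [3]
unit clause [-4] forces x4=F; simplify:
  drop 4 from [-2, 4] -> [-2]
  satisfied 3 clause(s); 3 remain; assigned so far: [3, 4]
unit clause [5] forces x5=T; simplify:
  drop -5 from [6, -5] -> [6]
  satisfied 1 clause(s); 2 remain; assigned so far: [3, 4, 5]
unit clause [6] forces x6=T; simplify:
  satisfied 1 clause(s); 1 remain; assigned so far: [3, 4, 5, 6]
unit clause [-2] forces x2=F; simplify:
  satisfied 1 clause(s); 0 remain; assigned so far: [2, 3, 4, 5, 6]

Answer: x2=F x3=T x4=F x5=T x6=T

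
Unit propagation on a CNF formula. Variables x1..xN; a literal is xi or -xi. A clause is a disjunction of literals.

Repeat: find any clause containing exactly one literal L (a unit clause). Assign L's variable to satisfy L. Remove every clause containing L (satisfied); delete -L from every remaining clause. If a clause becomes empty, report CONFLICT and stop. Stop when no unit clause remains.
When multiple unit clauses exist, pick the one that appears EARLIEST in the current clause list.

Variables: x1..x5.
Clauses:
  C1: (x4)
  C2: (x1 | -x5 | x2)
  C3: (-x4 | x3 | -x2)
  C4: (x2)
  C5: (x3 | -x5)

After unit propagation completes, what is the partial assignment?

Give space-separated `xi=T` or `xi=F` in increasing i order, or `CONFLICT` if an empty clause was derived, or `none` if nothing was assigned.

Answer: x2=T x3=T x4=T

Derivation:
unit clause [4] forces x4=T; simplify:
  drop -4 from [-4, 3, -2] -> [3, -2]
  satisfied 1 clause(s); 4 remain; assigned so far: [4]
unit clause [2] forces x2=T; simplify:
  drop -2 from [3, -2] -> [3]
  satisfied 2 clause(s); 2 remain; assigned so far: [2, 4]
unit clause [3] forces x3=T; simplify:
  satisfied 2 clause(s); 0 remain; assigned so far: [2, 3, 4]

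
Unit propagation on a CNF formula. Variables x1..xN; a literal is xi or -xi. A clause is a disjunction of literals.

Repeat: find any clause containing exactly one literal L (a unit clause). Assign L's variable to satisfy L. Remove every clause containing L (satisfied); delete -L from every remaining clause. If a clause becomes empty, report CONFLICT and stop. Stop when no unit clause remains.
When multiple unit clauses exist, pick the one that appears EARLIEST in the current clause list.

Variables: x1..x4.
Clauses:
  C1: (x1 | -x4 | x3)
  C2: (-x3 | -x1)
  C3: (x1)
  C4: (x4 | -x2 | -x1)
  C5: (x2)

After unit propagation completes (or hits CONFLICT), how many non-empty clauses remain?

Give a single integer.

Answer: 0

Derivation:
unit clause [1] forces x1=T; simplify:
  drop -1 from [-3, -1] -> [-3]
  drop -1 from [4, -2, -1] -> [4, -2]
  satisfied 2 clause(s); 3 remain; assigned so far: [1]
unit clause [-3] forces x3=F; simplify:
  satisfied 1 clause(s); 2 remain; assigned so far: [1, 3]
unit clause [2] forces x2=T; simplify:
  drop -2 from [4, -2] -> [4]
  satisfied 1 clause(s); 1 remain; assigned so far: [1, 2, 3]
unit clause [4] forces x4=T; simplify:
  satisfied 1 clause(s); 0 remain; assigned so far: [1, 2, 3, 4]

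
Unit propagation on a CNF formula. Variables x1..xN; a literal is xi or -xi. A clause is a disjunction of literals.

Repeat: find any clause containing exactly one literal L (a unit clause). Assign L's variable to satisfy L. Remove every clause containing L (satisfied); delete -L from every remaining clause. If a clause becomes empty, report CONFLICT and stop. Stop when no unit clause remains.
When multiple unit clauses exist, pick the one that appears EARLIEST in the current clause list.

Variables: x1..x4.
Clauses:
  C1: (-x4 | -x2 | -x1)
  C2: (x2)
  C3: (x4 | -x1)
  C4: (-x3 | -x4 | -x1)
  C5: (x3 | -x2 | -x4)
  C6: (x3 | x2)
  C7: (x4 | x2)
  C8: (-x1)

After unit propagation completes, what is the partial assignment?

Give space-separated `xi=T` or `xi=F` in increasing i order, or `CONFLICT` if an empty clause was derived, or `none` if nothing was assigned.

unit clause [2] forces x2=T; simplify:
  drop -2 from [-4, -2, -1] -> [-4, -1]
  drop -2 from [3, -2, -4] -> [3, -4]
  satisfied 3 clause(s); 5 remain; assigned so far: [2]
unit clause [-1] forces x1=F; simplify:
  satisfied 4 clause(s); 1 remain; assigned so far: [1, 2]

Answer: x1=F x2=T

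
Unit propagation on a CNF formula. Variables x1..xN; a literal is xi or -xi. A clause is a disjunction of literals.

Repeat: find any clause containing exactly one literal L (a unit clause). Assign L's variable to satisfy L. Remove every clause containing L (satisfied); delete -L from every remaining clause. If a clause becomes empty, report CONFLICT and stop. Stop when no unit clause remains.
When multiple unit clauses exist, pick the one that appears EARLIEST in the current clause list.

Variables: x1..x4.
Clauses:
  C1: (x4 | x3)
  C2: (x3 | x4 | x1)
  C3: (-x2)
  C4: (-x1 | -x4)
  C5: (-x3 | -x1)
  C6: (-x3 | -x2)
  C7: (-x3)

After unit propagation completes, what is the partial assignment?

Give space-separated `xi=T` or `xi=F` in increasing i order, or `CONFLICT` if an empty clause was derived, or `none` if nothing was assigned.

unit clause [-2] forces x2=F; simplify:
  satisfied 2 clause(s); 5 remain; assigned so far: [2]
unit clause [-3] forces x3=F; simplify:
  drop 3 from [4, 3] -> [4]
  drop 3 from [3, 4, 1] -> [4, 1]
  satisfied 2 clause(s); 3 remain; assigned so far: [2, 3]
unit clause [4] forces x4=T; simplify:
  drop -4 from [-1, -4] -> [-1]
  satisfied 2 clause(s); 1 remain; assigned so far: [2, 3, 4]
unit clause [-1] forces x1=F; simplify:
  satisfied 1 clause(s); 0 remain; assigned so far: [1, 2, 3, 4]

Answer: x1=F x2=F x3=F x4=T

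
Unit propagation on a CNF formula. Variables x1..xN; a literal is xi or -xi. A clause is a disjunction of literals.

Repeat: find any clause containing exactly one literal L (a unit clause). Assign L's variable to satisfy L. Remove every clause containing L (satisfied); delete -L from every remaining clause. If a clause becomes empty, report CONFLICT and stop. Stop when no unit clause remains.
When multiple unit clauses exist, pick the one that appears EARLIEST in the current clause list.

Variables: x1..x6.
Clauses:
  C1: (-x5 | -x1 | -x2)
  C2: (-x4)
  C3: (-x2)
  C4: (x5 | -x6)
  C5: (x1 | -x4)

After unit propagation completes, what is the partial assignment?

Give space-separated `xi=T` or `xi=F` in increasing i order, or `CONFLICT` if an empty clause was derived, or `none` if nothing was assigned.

unit clause [-4] forces x4=F; simplify:
  satisfied 2 clause(s); 3 remain; assigned so far: [4]
unit clause [-2] forces x2=F; simplify:
  satisfied 2 clause(s); 1 remain; assigned so far: [2, 4]

Answer: x2=F x4=F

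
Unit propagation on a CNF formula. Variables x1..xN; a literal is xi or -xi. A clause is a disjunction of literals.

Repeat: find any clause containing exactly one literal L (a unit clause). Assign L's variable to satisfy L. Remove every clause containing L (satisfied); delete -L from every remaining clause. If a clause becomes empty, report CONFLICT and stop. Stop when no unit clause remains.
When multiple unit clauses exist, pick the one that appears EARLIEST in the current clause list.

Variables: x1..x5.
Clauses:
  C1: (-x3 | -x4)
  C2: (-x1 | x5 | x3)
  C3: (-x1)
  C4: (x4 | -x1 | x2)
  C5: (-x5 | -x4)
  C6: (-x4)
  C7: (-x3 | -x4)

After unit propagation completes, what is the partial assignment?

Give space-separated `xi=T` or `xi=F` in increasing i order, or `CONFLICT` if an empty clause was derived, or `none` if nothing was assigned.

Answer: x1=F x4=F

Derivation:
unit clause [-1] forces x1=F; simplify:
  satisfied 3 clause(s); 4 remain; assigned so far: [1]
unit clause [-4] forces x4=F; simplify:
  satisfied 4 clause(s); 0 remain; assigned so far: [1, 4]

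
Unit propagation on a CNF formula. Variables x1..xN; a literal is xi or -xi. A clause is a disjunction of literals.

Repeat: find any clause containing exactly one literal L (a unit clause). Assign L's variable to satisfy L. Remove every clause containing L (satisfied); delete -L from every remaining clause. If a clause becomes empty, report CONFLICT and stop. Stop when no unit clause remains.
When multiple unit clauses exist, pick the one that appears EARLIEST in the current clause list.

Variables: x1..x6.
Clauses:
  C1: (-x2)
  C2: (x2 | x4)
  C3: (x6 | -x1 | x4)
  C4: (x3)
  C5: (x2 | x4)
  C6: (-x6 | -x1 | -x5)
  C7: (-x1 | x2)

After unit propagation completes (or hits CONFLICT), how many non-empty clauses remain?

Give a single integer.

Answer: 0

Derivation:
unit clause [-2] forces x2=F; simplify:
  drop 2 from [2, 4] -> [4]
  drop 2 from [2, 4] -> [4]
  drop 2 from [-1, 2] -> [-1]
  satisfied 1 clause(s); 6 remain; assigned so far: [2]
unit clause [4] forces x4=T; simplify:
  satisfied 3 clause(s); 3 remain; assigned so far: [2, 4]
unit clause [3] forces x3=T; simplify:
  satisfied 1 clause(s); 2 remain; assigned so far: [2, 3, 4]
unit clause [-1] forces x1=F; simplify:
  satisfied 2 clause(s); 0 remain; assigned so far: [1, 2, 3, 4]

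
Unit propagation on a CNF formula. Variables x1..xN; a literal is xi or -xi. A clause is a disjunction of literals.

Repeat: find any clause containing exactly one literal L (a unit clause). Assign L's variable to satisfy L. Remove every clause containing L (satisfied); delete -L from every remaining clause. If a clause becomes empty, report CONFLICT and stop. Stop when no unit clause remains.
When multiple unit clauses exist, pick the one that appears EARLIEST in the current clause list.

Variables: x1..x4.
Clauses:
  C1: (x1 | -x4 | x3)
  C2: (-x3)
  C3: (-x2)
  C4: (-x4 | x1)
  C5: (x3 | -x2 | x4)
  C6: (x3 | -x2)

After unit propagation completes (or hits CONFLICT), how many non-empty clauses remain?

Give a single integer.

Answer: 2

Derivation:
unit clause [-3] forces x3=F; simplify:
  drop 3 from [1, -4, 3] -> [1, -4]
  drop 3 from [3, -2, 4] -> [-2, 4]
  drop 3 from [3, -2] -> [-2]
  satisfied 1 clause(s); 5 remain; assigned so far: [3]
unit clause [-2] forces x2=F; simplify:
  satisfied 3 clause(s); 2 remain; assigned so far: [2, 3]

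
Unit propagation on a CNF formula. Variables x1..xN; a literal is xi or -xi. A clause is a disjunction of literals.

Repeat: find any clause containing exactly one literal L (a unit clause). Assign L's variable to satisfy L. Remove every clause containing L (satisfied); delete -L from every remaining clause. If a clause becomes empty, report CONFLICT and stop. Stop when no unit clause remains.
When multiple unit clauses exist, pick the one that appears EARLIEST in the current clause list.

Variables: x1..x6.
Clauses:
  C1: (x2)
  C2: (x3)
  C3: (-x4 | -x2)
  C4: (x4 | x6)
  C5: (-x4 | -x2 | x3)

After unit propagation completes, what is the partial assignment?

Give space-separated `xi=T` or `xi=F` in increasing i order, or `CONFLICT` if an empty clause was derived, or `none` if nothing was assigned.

unit clause [2] forces x2=T; simplify:
  drop -2 from [-4, -2] -> [-4]
  drop -2 from [-4, -2, 3] -> [-4, 3]
  satisfied 1 clause(s); 4 remain; assigned so far: [2]
unit clause [3] forces x3=T; simplify:
  satisfied 2 clause(s); 2 remain; assigned so far: [2, 3]
unit clause [-4] forces x4=F; simplify:
  drop 4 from [4, 6] -> [6]
  satisfied 1 clause(s); 1 remain; assigned so far: [2, 3, 4]
unit clause [6] forces x6=T; simplify:
  satisfied 1 clause(s); 0 remain; assigned so far: [2, 3, 4, 6]

Answer: x2=T x3=T x4=F x6=T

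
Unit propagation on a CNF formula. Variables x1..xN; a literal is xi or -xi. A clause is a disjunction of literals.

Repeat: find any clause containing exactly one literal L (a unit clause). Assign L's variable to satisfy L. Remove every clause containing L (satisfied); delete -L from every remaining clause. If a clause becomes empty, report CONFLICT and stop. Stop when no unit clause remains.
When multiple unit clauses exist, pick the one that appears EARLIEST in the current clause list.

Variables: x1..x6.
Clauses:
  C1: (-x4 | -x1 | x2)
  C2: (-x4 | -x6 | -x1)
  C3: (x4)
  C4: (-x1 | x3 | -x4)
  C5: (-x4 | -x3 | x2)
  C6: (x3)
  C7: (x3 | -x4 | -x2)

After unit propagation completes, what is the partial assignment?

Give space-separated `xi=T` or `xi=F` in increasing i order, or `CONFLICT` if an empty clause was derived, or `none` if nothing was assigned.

unit clause [4] forces x4=T; simplify:
  drop -4 from [-4, -1, 2] -> [-1, 2]
  drop -4 from [-4, -6, -1] -> [-6, -1]
  drop -4 from [-1, 3, -4] -> [-1, 3]
  drop -4 from [-4, -3, 2] -> [-3, 2]
  drop -4 from [3, -4, -2] -> [3, -2]
  satisfied 1 clause(s); 6 remain; assigned so far: [4]
unit clause [3] forces x3=T; simplify:
  drop -3 from [-3, 2] -> [2]
  satisfied 3 clause(s); 3 remain; assigned so far: [3, 4]
unit clause [2] forces x2=T; simplify:
  satisfied 2 clause(s); 1 remain; assigned so far: [2, 3, 4]

Answer: x2=T x3=T x4=T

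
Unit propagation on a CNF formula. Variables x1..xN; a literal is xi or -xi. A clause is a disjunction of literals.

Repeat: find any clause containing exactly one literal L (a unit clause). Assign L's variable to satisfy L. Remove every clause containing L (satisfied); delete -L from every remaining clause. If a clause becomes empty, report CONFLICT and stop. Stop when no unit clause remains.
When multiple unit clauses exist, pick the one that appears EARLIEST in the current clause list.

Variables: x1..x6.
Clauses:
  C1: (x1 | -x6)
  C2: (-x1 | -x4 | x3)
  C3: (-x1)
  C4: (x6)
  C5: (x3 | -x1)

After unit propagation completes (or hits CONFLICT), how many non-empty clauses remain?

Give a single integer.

unit clause [-1] forces x1=F; simplify:
  drop 1 from [1, -6] -> [-6]
  satisfied 3 clause(s); 2 remain; assigned so far: [1]
unit clause [-6] forces x6=F; simplify:
  drop 6 from [6] -> [] (empty!)
  satisfied 1 clause(s); 1 remain; assigned so far: [1, 6]
CONFLICT (empty clause)

Answer: 0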